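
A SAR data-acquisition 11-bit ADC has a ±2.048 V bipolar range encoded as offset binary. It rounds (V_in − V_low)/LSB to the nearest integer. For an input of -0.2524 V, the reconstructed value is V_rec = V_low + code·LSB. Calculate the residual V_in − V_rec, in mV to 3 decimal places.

-0.400 mV

One LSB is 4.096 V / 2048 = 2.000 mV.
(-0.2524 − (−2.048))/0.002 = 897.8000; round gives code 898.
Code 898 maps back to (−2.048) + 898×0.002 V = -0.252 V.
Error = -0.2524 − (−0.252) = -0.0004 V = -0.400 mV.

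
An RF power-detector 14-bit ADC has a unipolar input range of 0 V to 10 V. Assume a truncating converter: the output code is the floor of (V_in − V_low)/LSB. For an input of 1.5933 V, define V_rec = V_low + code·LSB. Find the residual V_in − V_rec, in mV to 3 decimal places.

0.282 mV

Step size: 10 V ÷ 2^14 = 0.610 mV.
(V_in − V_low)/LSB = (1.5933 − 0)/0.000610352 = 2610.4627 → code 2610 (floor).
V_rec = 0 + 2610·0.000610352 = 1.5930176 V.
Error = 1.5933 − 1.5930176 = 0.000282422 V = 0.282 mV.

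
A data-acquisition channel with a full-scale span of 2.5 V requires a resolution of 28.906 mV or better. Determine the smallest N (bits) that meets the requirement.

Number of steps required ≥ 2.5 V / 28.906 mV = 86.49.
Need 2^N ≥ 86.49; 2^6 = 64, 2^7 = 128.
Minimum N = 7.

7 bits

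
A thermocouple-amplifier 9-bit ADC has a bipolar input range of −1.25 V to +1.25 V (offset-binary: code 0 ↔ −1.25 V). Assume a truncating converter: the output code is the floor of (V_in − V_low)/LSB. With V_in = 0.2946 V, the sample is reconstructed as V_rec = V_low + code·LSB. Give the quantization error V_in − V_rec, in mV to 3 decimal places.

Step size: 2.5 V ÷ 2^9 = 4.883 mV.
(V_in − V_low)/LSB = (0.2946 − (−1.25))/0.00488281 = 316.3341 → code 316 (floor).
V_rec = (−1.25) + 316·0.00488281 = 0.29296875 V.
V_in − V_rec = 0.00163125 V = 1.631 mV.

1.631 mV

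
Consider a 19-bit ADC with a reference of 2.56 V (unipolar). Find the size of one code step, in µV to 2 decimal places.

4.88 µV

Full-scale span = 2.56 V.
LSB = 2.56 / 2^19 = 2.56 / 524288 = 4.88281e-06 V = 4.88 µV.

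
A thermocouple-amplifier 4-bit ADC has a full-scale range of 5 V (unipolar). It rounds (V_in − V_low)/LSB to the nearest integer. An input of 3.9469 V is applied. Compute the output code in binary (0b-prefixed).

Full-scale span = 5 V; LSB = 5/2^4 = 312.500 mV.
(V_in − V_low)/LSB = (3.9469 − 0) / 0.3125 = 12.630.
round(12.630) = 13.
In binary (0b-prefixed): 0b1101.

code 0b1101 (decimal 13)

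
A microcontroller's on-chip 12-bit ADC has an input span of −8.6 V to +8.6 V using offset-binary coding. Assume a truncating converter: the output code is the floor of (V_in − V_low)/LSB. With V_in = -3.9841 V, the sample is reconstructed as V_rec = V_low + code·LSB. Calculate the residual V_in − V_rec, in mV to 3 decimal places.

Step size: 17.2 V ÷ 2^12 = 4.199 mV.
Scaled input = 1099.2283 LSBs, so code = 1099.
Code 1099 maps back to (−8.6) + 1099×0.00419922 V = -3.9850586 V.
Difference: 0.000958594 V → 0.959 mV.

0.959 mV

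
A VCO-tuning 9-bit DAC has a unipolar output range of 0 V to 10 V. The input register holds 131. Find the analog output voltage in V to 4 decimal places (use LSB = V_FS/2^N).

2.5586 V

LSB = 10 V / 2^9 = 19.531 mV.
V_out = 0 + 131 × 0.0195312 V = 2.55859 V.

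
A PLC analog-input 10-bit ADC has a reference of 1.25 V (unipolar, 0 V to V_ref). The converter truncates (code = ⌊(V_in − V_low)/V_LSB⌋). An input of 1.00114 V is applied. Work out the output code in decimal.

code 820

With 1024 levels over 1.25 V, one step is 1.221 mV.
(1.00114 − 0) / 0.0012207 = 820.134 LSBs.
⌊·⌋(820.134) = 820.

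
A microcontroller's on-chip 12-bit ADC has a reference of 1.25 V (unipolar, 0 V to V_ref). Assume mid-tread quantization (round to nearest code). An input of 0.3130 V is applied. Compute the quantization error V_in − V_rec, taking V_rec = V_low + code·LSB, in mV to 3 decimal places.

Step size: 1.25 V ÷ 2^12 = 305.18 µV.
Scaled input = 1025.6384 LSBs, so code = 1026.
V_rec = 0 + 1026·0.000305176 = 0.31311035 V.
Difference: -0.000110352 V → -0.110 mV.

-0.110 mV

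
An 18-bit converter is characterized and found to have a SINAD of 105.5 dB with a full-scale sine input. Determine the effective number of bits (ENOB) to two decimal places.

ENOB = (SINAD − 1.76) / 6.02 = (105.5 − 1.76)/6.02 = 17.233.

17.23 bits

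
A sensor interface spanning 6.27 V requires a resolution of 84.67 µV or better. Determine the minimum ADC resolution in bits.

Number of steps required ≥ 6.27 V / 84.67 µV = 74052.20.
Need 2^N ≥ 74052.20; 2^16 = 65536, 2^17 = 131072.
Minimum N = 17.

17 bits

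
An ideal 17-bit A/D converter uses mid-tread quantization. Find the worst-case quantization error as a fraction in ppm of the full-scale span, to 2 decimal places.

Rounding → worst-case error = ½ LSB = V_FS/2^18, so 1e+06/262144 = 3.8147 ppm of full scale.

3.81 ppm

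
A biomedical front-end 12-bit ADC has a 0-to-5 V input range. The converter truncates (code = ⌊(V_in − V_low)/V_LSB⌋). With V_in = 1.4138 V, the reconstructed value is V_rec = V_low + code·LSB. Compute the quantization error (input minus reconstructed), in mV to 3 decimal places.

0.226 mV

Step size: 5 V ÷ 2^12 = 1.221 mV.
Scaled input = 1158.1850 LSBs, so code = 1158.
V_rec = 0 + 1158·0.0012207 = 1.4135742 V.
V_in − V_rec = 0.000225781 V = 0.226 mV.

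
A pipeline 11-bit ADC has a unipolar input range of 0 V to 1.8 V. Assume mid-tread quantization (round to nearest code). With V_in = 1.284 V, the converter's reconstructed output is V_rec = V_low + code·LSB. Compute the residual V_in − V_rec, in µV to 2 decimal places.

LSB = 1.8/2^11 = 0.879 mV.
(V_in − V_low)/LSB = (1.284 − 0)/0.000878906 = 1460.9067 → code 1461 (round).
Reconstructed: 1.284082 V.
Error = 1.284 − 1.284082 = -8.20313e-05 V = -82.03 µV.

-82.03 µV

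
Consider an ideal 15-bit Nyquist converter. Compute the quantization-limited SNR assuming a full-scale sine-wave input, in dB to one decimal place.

SNR ≈ 6.02·N + 1.76 dB = 6.02·15 + 1.76 = 92.06 dB.

92.1 dB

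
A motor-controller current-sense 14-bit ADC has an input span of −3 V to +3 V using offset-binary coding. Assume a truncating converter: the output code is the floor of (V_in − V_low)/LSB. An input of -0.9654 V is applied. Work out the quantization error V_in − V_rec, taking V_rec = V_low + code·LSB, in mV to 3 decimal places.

0.298 mV

LSB = 6/2^14 = 366.21 µV.
Scaled input = 5555.8144 LSBs, so code = 5555.
Reconstructed: -0.96569824 V.
V_in − V_rec = 0.000298242 V = 0.298 mV.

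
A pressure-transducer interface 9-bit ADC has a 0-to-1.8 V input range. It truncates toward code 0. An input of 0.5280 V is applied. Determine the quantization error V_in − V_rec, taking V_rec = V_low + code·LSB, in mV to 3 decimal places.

0.656 mV

LSB = 1.8/2^9 = 3.516 mV.
Scaled input = 150.1867 LSBs, so code = 150.
V_rec = 0 + 150·0.00351563 = 0.52734375 V.
Difference: 0.00065625 V → 0.656 mV.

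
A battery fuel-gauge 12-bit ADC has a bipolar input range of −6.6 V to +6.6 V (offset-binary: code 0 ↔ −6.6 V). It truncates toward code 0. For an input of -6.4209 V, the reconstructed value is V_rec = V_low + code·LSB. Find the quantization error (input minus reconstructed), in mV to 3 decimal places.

1.854 mV

Step size: 13.2 V ÷ 2^12 = 3.223 mV.
Scaled input = 55.5753 LSBs, so code = 55.
Reconstructed: -6.4227539 V.
Difference: 0.00185391 V → 1.854 mV.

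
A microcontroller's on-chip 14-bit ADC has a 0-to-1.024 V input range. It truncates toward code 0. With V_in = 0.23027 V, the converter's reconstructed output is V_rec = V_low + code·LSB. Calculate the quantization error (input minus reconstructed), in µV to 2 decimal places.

20.00 µV

LSB = 1.024/2^14 = 62.50 µV.
(0.23027 − 0)/6.25e-05 = 3684.3200; ⌊·⌋ gives code 3684.
V_rec = 0 + 3684·6.25e-05 = 0.23025 V.
V_in − V_rec = 2e-05 V = 20.00 µV.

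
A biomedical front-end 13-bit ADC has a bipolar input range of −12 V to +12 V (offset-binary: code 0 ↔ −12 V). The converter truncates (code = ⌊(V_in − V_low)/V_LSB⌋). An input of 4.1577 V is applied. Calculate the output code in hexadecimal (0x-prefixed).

LSB = 24 V / 8192 = 2.930 mV.
(V_in − V_low)/LSB = (4.1577 − (−12)) / 0.00292969 = 5515.162.
Floor → code 5515.
In hexadecimal (0x-prefixed): 0x158B.

code 0x158B (decimal 5515)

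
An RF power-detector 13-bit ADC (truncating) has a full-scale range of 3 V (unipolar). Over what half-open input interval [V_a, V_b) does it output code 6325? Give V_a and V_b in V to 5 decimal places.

LSB = 3/2^13 = 366.21 µV.
V_a = V_low + 6325·LSB = 2.31628 V; V_b = V_low + 6326·LSB = 2.31665 V.

[2.31628 V, 2.31665 V)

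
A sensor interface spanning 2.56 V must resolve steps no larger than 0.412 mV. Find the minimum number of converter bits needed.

13 bits

Number of steps required ≥ 2.56 V / 0.412 mV = 6213.59.
Need 2^N ≥ 6213.59; 2^12 = 4096, 2^13 = 8192.
Minimum N = 13.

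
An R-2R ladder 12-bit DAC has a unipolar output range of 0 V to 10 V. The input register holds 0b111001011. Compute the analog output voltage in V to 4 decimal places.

1.1206 V

LSB = 10 V / 2^12 = 2.441 mV.
Code 0b111001011 = 459 decimal.
V_out = 0 + 459 × 0.00244141 V = 1.12061 V.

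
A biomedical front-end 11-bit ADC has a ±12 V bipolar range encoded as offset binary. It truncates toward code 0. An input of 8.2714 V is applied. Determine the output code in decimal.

code 1729

With 2048 levels over 24 V, one step is 11.719 mV.
Input sits at 1729.826 steps above V_low.
⌊·⌋(1729.826) = 1729.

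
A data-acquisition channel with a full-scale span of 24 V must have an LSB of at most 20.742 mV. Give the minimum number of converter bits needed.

Number of steps required ≥ 24 V / 20.742 mV = 1157.07.
Need 2^N ≥ 1157.07; 2^10 = 1024, 2^11 = 2048.
Minimum N = 11.

11 bits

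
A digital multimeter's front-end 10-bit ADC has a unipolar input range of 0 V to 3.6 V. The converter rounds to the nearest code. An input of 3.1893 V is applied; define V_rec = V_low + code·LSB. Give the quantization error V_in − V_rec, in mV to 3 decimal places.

One LSB is 3.6 V / 1024 = 3.516 mV.
(V_in − V_low)/LSB = (3.1893 − 0)/0.00351563 = 907.1787 → code 907 (round).
V_rec = 0 + 907·0.00351563 = 3.1886719 V.
Difference: 0.000628125 V → 0.628 mV.

0.628 mV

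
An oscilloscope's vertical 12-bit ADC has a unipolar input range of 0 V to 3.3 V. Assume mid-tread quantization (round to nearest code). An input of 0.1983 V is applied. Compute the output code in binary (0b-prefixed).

code 0b11110110 (decimal 246)

With 4096 levels over 3.3 V, one step is 0.806 mV.
Input sits at 246.132 steps above V_low.
round(246.132) = 246.
In binary (0b-prefixed): 0b11110110.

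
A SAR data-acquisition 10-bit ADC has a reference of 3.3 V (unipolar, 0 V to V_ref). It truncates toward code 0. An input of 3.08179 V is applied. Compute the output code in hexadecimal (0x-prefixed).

code 0x3BC (decimal 956)

LSB = 3.3 V / 1024 = 3.223 mV.
(V_in − V_low)/LSB = (3.08179 − 0) / 0.00322266 = 956.289.
Floor → code 956.
In hexadecimal (0x-prefixed): 0x3BC.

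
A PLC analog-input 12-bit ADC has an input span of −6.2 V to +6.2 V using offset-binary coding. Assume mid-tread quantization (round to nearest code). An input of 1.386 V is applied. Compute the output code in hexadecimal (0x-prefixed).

With 4096 levels over 12.4 V, one step is 3.027 mV.
(V_in − V_low)/LSB = (1.386 − (−6.2)) / 0.00302734 = 2505.827.
Round → code 2506.
In hexadecimal (0x-prefixed): 0x9CA.

code 0x9CA (decimal 2506)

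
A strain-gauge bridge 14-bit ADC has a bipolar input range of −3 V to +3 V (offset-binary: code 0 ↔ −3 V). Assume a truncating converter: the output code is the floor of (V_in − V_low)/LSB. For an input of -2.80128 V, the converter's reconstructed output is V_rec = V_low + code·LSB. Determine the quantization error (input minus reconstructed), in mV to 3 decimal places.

One LSB is 6 V / 16384 = 366.21 µV.
(-2.80128 − (−3))/0.000366211 = 542.6381; ⌊·⌋ gives code 542.
Reconstructed: -2.8015137 V.
Difference: 0.000233672 V → 0.234 mV.

0.234 mV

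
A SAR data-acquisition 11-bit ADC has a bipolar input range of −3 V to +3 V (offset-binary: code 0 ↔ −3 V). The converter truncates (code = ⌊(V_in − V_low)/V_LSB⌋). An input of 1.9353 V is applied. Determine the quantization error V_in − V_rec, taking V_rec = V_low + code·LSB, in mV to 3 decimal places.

1.706 mV

One LSB is 6 V / 2048 = 2.930 mV.
Scaled input = 1684.5824 LSBs, so code = 1684.
V_rec = (−3) + 1684·0.00292969 = 1.9335938 V.
V_in − V_rec = 0.00170625 V = 1.706 mV.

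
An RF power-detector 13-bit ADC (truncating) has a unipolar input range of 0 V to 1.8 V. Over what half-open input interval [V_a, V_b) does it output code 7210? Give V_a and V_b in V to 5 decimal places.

[1.58423 V, 1.58445 V)

LSB = 1.8/2^13 = 219.73 µV.
V_a = V_low + 7210·LSB = 1.58423 V; V_b = V_low + 7211·LSB = 1.58445 V.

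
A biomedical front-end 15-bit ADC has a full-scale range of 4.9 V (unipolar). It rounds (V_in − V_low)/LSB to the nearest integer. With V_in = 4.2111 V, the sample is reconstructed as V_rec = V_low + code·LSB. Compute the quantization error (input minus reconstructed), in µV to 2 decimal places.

LSB = 4.9/2^15 = 149.54 µV.
Scaled input = 28161.0867 LSBs, so code = 28161.
Reconstructed: 4.211087 V.
Error = 4.2111 − 4.211087 = 1.29639e-05 V = 12.96 µV.

12.96 µV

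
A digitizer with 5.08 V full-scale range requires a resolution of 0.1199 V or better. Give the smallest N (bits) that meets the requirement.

Number of steps required ≥ 5.08 V / 0.1199 V = 42.37.
Need 2^N ≥ 42.37; 2^5 = 32, 2^6 = 64.
Minimum N = 6.

6 bits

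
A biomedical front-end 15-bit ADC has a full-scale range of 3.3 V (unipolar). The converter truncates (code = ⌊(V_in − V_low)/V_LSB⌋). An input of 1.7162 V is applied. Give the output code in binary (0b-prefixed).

code 0b100001010010001 (decimal 17041)

Full-scale span = 3.3 V; LSB = 3.3/2^15 = 100.71 µV.
(V_in − V_low)/LSB = (1.7162 − 0) / 0.000100708 = 17041.346.
Floor → code 17041.
In binary (0b-prefixed): 0b100001010010001.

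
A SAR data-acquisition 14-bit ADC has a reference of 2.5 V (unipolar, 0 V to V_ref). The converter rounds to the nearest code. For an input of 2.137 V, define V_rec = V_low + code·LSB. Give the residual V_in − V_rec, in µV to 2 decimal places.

One LSB is 2.5 V / 16384 = 152.59 µV.
(V_in − V_low)/LSB = (2.137 − 0)/0.000152588 = 14005.0432 → code 14005 (round).
Code 14005 maps back to 0 + 14005×0.000152588 V = 2.1369934 V.
Error = 2.137 − 2.1369934 = 6.5918e-06 V = 6.59 µV.

6.59 µV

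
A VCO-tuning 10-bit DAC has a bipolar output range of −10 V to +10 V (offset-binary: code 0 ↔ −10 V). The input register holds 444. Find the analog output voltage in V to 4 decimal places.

LSB = 20 V / 2^10 = 19.531 mV.
V_out = (−10) + 444 × 0.0195312 V = -1.32812 V.

-1.3281 V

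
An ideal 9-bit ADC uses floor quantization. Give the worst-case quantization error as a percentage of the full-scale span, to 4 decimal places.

0.1953 %

Truncating → worst-case error = 1 LSB = V_FS/2^9, so 100/512 = 0.195312 % of full scale.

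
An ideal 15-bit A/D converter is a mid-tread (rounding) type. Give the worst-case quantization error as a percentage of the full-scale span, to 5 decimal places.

Rounding → worst-case error = ½ LSB = V_FS/2^16, so 100/65536 = 0.00152588 % of full scale.

0.00153 %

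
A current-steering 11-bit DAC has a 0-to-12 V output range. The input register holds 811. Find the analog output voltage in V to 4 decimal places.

LSB = 12 V / 2^11 = 5.859 mV.
V_out = 0 + 811 × 0.00585938 V = 4.75195 V.

4.7520 V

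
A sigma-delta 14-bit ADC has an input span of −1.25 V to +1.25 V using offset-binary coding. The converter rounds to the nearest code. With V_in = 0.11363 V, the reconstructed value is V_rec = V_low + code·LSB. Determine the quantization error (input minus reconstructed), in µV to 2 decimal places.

LSB = 2.5/2^14 = 152.59 µV.
(V_in − V_low)/LSB = (0.11363 − (−1.25))/0.000152588 = 8936.6856 → code 8937 (round).
Code 8937 maps back to (−1.25) + 8937×0.000152588 V = 0.11367798 V.
Difference: -4.79785e-05 V → -47.98 µV.

-47.98 µV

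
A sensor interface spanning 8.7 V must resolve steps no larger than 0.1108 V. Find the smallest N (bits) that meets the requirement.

7 bits

Number of steps required ≥ 8.7 V / 0.1108 V = 78.52.
Need 2^N ≥ 78.52; 2^6 = 64, 2^7 = 128.
Minimum N = 7.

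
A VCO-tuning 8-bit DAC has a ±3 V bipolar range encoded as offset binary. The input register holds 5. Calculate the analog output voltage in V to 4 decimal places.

LSB = 6 V / 2^8 = 23.438 mV.
V_out = (−3) + 5 × 0.0234375 V = -2.88281 V.

-2.8828 V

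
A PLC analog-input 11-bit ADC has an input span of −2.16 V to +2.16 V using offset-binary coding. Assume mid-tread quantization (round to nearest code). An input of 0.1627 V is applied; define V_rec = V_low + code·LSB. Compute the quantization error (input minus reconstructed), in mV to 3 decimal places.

One LSB is 4.32 V / 2048 = 2.109 mV.
(0.1627 − (−2.16))/0.00210938 = 1101.1319; round gives code 1101.
V_rec = (−2.16) + 1101·0.00210938 = 0.16242187 V.
Difference: 0.000278125 V → 0.278 mV.

0.278 mV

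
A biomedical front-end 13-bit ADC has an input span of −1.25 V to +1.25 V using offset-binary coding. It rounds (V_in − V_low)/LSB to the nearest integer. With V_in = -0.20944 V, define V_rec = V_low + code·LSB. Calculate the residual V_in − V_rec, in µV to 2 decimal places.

-89.41 µV

LSB = 2.5/2^13 = 305.18 µV.
(V_in − V_low)/LSB = (-0.20944 − (−1.25))/0.000305176 = 3409.7070 → code 3410 (round).
Code 3410 maps back to (−1.25) + 3410×0.000305176 V = -0.20935059 V.
V_in − V_rec = -8.94141e-05 V = -89.41 µV.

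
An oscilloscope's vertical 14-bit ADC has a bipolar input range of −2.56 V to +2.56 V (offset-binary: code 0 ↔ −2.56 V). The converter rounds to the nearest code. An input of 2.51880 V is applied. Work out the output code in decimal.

LSB = 5.12 V / 16384 = 312.50 µV.
(2.51880 − (−2.56)) / 0.0003125 = 16252.160 LSBs.
round(16252.160) = 16252.

code 16252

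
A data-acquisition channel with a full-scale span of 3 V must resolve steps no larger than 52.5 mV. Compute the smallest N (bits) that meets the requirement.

6 bits

Number of steps required ≥ 3 V / 52.5 mV = 57.14.
Need 2^N ≥ 57.14; 2^5 = 32, 2^6 = 64.
Minimum N = 6.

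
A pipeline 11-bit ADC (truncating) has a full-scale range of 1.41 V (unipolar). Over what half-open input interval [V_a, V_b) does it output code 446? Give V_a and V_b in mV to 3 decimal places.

[307.061 mV, 307.749 mV)

LSB = 1.41/2^11 = 0.688 mV.
V_a = V_low + 446·LSB = 0.307061 V; V_b = V_low + 447·LSB = 0.307749 V.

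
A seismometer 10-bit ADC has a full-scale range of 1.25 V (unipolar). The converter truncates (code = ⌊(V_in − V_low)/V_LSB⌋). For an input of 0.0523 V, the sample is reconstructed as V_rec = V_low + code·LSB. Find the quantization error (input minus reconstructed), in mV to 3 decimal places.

Step size: 1.25 V ÷ 2^10 = 1.221 mV.
(0.0523 − 0)/0.0012207 = 42.8442; ⌊·⌋ gives code 42.
Code 42 maps back to 0 + 42×0.0012207 V = 0.051269531 V.
V_in − V_rec = 0.00103047 V = 1.030 mV.

1.030 mV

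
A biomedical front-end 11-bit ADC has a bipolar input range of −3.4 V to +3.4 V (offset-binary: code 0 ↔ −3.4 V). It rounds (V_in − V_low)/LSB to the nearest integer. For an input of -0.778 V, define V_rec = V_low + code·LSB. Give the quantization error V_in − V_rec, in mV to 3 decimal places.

Step size: 6.8 V ÷ 2^11 = 3.320 mV.
(-0.778 − (−3.4))/0.00332031 = 789.6847; round gives code 790.
Code 790 maps back to (−3.4) + 790×0.00332031 V = -0.77695313 V.
Difference: -0.00104688 V → -1.047 mV.

-1.047 mV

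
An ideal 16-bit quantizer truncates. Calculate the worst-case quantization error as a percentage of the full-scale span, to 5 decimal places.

0.00153 %

Truncating → worst-case error = 1 LSB = V_FS/2^16, so 100/65536 = 0.00152588 % of full scale.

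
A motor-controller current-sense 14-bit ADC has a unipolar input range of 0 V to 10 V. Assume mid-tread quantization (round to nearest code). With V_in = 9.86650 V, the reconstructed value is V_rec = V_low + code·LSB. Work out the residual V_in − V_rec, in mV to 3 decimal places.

One LSB is 10 V / 16384 = 0.610 mV.
Scaled input = 16165.2736 LSBs, so code = 16165.
V_rec = 0 + 16165·0.000610352 = 9.866333 V.
Difference: 0.000166992 V → 0.167 mV.

0.167 mV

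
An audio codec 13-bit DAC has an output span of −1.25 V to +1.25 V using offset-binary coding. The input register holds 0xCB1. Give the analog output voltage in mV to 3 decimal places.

-258.484 mV

LSB = 2.5 V / 2^13 = 305.18 µV.
Code 0xCB1 = 3249 decimal.
V_out = (−1.25) + 3249 × 0.000305176 V = -0.258484 V.
= -258.484 mV.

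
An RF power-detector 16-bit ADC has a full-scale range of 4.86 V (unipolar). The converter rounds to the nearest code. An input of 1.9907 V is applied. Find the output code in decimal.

code 26844

LSB = 4.86 V / 65536 = 74.16 µV.
Input sits at 26844.139 steps above V_low.
Round → code 26844.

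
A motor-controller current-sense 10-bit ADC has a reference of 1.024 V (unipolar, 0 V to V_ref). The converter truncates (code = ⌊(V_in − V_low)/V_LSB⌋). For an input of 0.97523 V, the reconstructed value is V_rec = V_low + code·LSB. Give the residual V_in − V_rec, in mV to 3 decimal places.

0.230 mV

Step size: 1.024 V ÷ 2^10 = 1.000 mV.
Scaled input = 975.2300 LSBs, so code = 975.
Reconstructed: 0.975 V.
Difference: 0.00023 V → 0.230 mV.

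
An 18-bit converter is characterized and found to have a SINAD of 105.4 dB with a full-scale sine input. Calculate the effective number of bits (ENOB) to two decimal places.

ENOB = (SINAD − 1.76) / 6.02 = (105.4 − 1.76)/6.02 = 17.216.

17.22 bits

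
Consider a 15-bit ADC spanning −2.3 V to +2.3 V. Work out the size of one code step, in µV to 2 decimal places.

140.38 µV

Full-scale span = 4.6 V.
LSB = 4.6 / 2^15 = 4.6 / 32768 = 0.000140381 V = 140.38 µV.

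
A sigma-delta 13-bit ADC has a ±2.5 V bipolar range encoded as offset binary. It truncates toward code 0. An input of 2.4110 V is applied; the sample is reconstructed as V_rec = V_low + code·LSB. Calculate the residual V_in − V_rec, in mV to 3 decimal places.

Step size: 5 V ÷ 2^13 = 0.610 mV.
Scaled input = 8046.1824 LSBs, so code = 8046.
V_rec = (−2.5) + 8046·0.000610352 = 2.4108887 V.
Difference: 0.000111328 V → 0.111 mV.

0.111 mV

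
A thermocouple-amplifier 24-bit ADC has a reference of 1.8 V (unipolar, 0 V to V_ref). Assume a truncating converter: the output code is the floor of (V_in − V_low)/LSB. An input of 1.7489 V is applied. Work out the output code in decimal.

With 16777216 levels over 1.8 V, one step is 0.11 µV.
Input sits at 16300929.479 steps above V_low.
⌊·⌋(16300929.479) = 16300929.

code 16300929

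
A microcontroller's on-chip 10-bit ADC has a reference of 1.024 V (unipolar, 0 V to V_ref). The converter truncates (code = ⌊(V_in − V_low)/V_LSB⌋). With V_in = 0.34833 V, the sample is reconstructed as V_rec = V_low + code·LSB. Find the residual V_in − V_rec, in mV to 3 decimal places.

LSB = 1.024/2^10 = 1.000 mV.
(0.34833 − 0)/0.001 = 348.3300; ⌊·⌋ gives code 348.
Code 348 maps back to 0 + 348×0.001 V = 0.348 V.
Difference: 0.00033 V → 0.330 mV.

0.330 mV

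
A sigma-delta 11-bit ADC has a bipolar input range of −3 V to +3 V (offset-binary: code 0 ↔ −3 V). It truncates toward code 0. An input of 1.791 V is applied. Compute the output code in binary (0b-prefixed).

With 2048 levels over 6 V, one step is 2.930 mV.
Input sits at 1635.328 steps above V_low.
Floor → code 1635.
In binary (0b-prefixed): 0b11001100011.

code 0b11001100011 (decimal 1635)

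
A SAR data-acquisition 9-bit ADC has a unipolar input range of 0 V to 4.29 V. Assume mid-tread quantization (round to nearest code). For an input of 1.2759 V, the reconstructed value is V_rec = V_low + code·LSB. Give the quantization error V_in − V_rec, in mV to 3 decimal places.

2.306 mV

LSB = 4.29/2^9 = 8.379 mV.
Scaled input = 152.2752 LSBs, so code = 152.
Reconstructed: 1.2735938 V.
Difference: 0.00230625 V → 2.306 mV.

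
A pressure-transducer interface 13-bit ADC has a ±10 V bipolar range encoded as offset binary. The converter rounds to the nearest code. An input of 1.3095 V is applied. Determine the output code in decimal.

LSB = 20 V / 8192 = 2.441 mV.
(V_in − V_low)/LSB = (1.3095 − (−10)) / 0.00244141 = 4632.371.
round(4632.371) = 4632.

code 4632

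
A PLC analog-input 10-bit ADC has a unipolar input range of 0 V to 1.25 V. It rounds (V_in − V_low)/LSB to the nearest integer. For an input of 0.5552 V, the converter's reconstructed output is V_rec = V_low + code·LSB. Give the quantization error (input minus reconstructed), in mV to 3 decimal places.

-0.220 mV

LSB = 1.25/2^10 = 1.221 mV.
Scaled input = 454.8198 LSBs, so code = 455.
Reconstructed: 0.55541992 V.
Difference: -0.000219922 V → -0.220 mV.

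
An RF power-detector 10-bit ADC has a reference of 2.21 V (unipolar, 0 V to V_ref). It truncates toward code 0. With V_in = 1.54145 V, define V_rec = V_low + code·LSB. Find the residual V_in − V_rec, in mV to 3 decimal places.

0.493 mV

Step size: 2.21 V ÷ 2^10 = 2.158 mV.
(V_in − V_low)/LSB = (1.54145 − 0)/0.0021582 = 714.2284 → code 714 (floor).
Reconstructed: 1.540957 V.
Difference: 0.000492969 V → 0.493 mV.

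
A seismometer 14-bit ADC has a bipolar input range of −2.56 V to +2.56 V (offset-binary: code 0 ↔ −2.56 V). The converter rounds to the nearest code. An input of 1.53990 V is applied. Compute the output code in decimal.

code 13120

With 16384 levels over 5.12 V, one step is 312.50 µV.
Input sits at 13119.680 steps above V_low.
So the output code is 13120.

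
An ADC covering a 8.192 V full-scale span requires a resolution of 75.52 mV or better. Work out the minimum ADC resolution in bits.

7 bits

Number of steps required ≥ 8.192 V / 75.52 mV = 108.47.
Need 2^N ≥ 108.47; 2^6 = 64, 2^7 = 128.
Minimum N = 7.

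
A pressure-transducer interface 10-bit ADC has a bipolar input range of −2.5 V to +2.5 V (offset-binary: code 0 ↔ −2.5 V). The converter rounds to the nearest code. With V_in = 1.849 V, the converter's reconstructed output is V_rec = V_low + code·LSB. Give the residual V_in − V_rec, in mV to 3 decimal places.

LSB = 5/2^10 = 4.883 mV.
Scaled input = 890.6752 LSBs, so code = 891.
Reconstructed: 1.8505859 V.
V_in − V_rec = -0.00158594 V = -1.586 mV.

-1.586 mV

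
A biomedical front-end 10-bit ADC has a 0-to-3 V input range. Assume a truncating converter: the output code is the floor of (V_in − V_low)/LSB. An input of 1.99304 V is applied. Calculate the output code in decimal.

LSB = 3 V / 1024 = 2.930 mV.
(1.99304 − 0) / 0.00292969 = 680.291 LSBs.
So the output code is 680.

code 680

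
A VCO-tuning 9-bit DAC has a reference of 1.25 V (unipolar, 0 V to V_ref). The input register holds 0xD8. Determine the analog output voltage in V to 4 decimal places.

LSB = 1.25 V / 2^9 = 2.441 mV.
Code 0xD8 = 216 decimal.
V_out = 0 + 216 × 0.00244141 V = 0.527344 V.

0.5273 V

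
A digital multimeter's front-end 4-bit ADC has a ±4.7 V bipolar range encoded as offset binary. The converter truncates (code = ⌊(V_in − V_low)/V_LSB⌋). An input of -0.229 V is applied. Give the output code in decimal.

code 7

With 16 levels over 9.4 V, one step is 0.5875 V.
(-0.229 − (−4.7)) / 0.5875 = 7.610 LSBs.
⌊·⌋(7.610) = 7.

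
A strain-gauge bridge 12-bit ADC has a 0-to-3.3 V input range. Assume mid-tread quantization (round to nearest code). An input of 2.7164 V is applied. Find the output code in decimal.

code 3372

With 4096 levels over 3.3 V, one step is 0.806 mV.
(2.7164 − 0) / 0.000805664 = 3371.629 LSBs.
So the output code is 3372.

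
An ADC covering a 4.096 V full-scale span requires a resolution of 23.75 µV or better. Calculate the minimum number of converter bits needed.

Number of steps required ≥ 4.096 V / 23.75 µV = 172463.16.
Need 2^N ≥ 172463.16; 2^17 = 131072, 2^18 = 262144.
Minimum N = 18.

18 bits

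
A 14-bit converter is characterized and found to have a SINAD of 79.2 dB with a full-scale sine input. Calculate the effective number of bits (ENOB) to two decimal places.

12.86 bits

ENOB = (SINAD − 1.76) / 6.02 = (79.2 − 1.76)/6.02 = 12.864.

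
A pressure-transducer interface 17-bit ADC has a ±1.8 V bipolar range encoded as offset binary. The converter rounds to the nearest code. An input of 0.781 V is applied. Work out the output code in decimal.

Full-scale span = 3.6 V; LSB = 3.6/2^17 = 27.47 µV.
Input sits at 93971.342 steps above V_low.
round(93971.342) = 93971.

code 93971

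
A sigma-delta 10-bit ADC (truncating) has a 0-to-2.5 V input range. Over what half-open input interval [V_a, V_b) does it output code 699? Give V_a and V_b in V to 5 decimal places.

LSB = 2.5/2^10 = 2.441 mV.
V_a = V_low + 699·LSB = 1.70654 V; V_b = V_low + 700·LSB = 1.70898 V.

[1.70654 V, 1.70898 V)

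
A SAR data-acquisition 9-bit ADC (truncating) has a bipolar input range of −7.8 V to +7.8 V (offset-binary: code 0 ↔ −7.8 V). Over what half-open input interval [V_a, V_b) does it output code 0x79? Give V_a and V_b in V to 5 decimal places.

LSB = 15.6/2^9 = 30.469 mV.
Code 0x79 = 121 decimal.
V_a = V_low + 121·LSB = -4.11328 V; V_b = V_low + 122·LSB = -4.08281 V.

[-4.11328 V, -4.08281 V)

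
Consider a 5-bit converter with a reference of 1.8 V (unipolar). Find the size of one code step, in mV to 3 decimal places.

Full-scale span = 1.8 V.
LSB = 1.8 / 2^5 = 1.8 / 32 = 0.05625 V = 56.250 mV.

56.250 mV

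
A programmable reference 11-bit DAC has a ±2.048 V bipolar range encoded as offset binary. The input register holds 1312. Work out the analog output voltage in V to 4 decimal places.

LSB = 4.096 V / 2^11 = 2.000 mV.
V_out = (−2.048) + 1312 × 0.002 V = 0.576 V.

0.5760 V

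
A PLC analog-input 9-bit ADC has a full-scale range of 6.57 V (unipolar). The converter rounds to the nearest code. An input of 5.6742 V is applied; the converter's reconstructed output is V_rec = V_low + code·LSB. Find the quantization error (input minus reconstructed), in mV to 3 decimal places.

Step size: 6.57 V ÷ 2^9 = 12.832 mV.
Scaled input = 442.1903 LSBs, so code = 442.
Code 442 maps back to 0 + 442×0.012832 V = 5.6717578 V.
V_in − V_rec = 0.00244219 V = 2.442 mV.

2.442 mV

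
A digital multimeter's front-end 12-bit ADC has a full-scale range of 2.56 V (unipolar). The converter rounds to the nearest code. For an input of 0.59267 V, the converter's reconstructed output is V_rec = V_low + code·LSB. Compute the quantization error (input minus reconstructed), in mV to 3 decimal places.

One LSB is 2.56 V / 4096 = 0.625 mV.
Scaled input = 948.2720 LSBs, so code = 948.
V_rec = 0 + 948·0.000625 = 0.5925 V.
Error = 0.59267 − 0.5925 = 0.00017 V = 0.170 mV.

0.170 mV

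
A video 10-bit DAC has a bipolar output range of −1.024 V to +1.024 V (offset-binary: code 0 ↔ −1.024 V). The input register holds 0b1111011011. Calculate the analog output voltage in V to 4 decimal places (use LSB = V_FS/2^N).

LSB = 2.048 V / 2^10 = 2.000 mV.
Code 0b1111011011 = 987 decimal.
V_out = (−1.024) + 987 × 0.002 V = 0.95 V.

0.9500 V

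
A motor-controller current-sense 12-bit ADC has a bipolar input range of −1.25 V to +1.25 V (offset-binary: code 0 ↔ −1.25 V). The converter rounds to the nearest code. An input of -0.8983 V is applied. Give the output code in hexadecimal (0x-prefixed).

Full-scale span = 2.5 V; LSB = 2.5/2^12 = 0.610 mV.
(-0.8983 − (−1.25)) / 0.000610352 = 576.225 LSBs.
round(576.225) = 576.
In hexadecimal (0x-prefixed): 0x240.

code 0x240 (decimal 576)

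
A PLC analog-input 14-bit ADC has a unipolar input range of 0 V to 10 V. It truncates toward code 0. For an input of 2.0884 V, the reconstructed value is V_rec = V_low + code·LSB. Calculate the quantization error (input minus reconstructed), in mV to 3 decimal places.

0.387 mV

LSB = 10/2^14 = 0.610 mV.
(2.0884 − 0)/0.000610352 = 3421.6346; ⌊·⌋ gives code 3421.
Reconstructed: 2.0880127 V.
Error = 2.0884 − 2.0880127 = 0.000387305 V = 0.387 mV.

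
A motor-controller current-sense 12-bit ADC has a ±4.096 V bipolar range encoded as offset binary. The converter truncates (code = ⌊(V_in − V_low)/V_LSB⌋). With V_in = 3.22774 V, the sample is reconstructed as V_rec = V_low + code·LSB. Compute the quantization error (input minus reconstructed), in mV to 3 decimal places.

1.740 mV

Step size: 8.192 V ÷ 2^12 = 2.000 mV.
(3.22774 − (−4.096))/0.002 = 3661.8700; ⌊·⌋ gives code 3661.
Reconstructed: 3.226 V.
V_in − V_rec = 0.00174 V = 1.740 mV.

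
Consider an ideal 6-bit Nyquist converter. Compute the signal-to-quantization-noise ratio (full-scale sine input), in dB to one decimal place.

37.9 dB

SNR ≈ 6.02·N + 1.76 dB = 6.02·6 + 1.76 = 37.88 dB.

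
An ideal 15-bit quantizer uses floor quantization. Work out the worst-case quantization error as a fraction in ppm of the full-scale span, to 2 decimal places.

Truncating → worst-case error = 1 LSB = V_FS/2^15, so 1e+06/32768 = 30.5176 ppm of full scale.

30.52 ppm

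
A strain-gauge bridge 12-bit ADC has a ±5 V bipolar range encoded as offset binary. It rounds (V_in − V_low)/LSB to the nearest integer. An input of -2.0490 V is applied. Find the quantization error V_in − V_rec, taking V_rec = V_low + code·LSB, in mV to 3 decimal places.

-0.660 mV

LSB = 10/2^12 = 2.441 mV.
Scaled input = 1208.7296 LSBs, so code = 1209.
Code 1209 maps back to (−5) + 1209×0.00244141 V = -2.0483398 V.
Difference: -0.000660156 V → -0.660 mV.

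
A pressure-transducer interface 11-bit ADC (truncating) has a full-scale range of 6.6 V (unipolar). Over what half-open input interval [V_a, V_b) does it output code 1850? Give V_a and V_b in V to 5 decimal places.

[5.96191 V, 5.96514 V)

LSB = 6.6/2^11 = 3.223 mV.
V_a = V_low + 1850·LSB = 5.96191 V; V_b = V_low + 1851·LSB = 5.96514 V.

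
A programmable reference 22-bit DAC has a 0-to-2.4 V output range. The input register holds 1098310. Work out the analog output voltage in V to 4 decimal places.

0.6285 V

LSB = 2.4 V / 2^22 = 0.57 µV.
V_out = 0 + 1098310 × 5.72205e-07 V = 0.628458 V.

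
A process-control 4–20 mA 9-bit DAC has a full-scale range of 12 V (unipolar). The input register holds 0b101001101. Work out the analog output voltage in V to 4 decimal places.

7.8047 V

LSB = 12 V / 2^9 = 23.438 mV.
Code 0b101001101 = 333 decimal.
V_out = 0 + 333 × 0.0234375 V = 7.80469 V.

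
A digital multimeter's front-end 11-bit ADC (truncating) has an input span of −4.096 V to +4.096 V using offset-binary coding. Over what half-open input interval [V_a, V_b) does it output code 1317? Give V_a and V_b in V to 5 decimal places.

[1.17200 V, 1.17600 V)

LSB = 8.192/2^11 = 4.000 mV.
V_a = V_low + 1317·LSB = 1.172 V; V_b = V_low + 1318·LSB = 1.176 V.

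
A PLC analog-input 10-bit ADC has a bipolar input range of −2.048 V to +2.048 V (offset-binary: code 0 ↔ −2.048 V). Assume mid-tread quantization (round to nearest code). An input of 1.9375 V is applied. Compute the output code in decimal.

code 996

With 1024 levels over 4.096 V, one step is 4.000 mV.
(V_in − V_low)/LSB = (1.9375 − (−2.048)) / 0.004 = 996.375.
Round → code 996.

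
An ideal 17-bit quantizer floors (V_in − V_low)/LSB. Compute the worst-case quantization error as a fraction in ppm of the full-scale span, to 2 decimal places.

7.63 ppm

Truncating → worst-case error = 1 LSB = V_FS/2^17, so 1e+06/131072 = 7.62939 ppm of full scale.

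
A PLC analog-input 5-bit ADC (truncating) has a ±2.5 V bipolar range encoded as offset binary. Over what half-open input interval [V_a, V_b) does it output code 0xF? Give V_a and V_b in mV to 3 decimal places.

[-156.250 mV, 0.000 mV)

LSB = 5/2^5 = 156.250 mV.
Code 0xF = 15 decimal.
V_a = V_low + 15·LSB = -0.15625 V; V_b = V_low + 16·LSB = 0 V.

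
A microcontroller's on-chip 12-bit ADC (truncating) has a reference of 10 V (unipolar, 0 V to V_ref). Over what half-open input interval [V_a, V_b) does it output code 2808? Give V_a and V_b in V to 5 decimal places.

[6.85547 V, 6.85791 V)

LSB = 10/2^12 = 2.441 mV.
V_a = V_low + 2808·LSB = 6.85547 V; V_b = V_low + 2809·LSB = 6.85791 V.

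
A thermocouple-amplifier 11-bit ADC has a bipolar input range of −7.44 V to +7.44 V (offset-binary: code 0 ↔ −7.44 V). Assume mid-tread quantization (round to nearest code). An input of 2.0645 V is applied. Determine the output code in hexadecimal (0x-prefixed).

code 0x51C (decimal 1308)

LSB = 14.88 V / 2048 = 7.266 mV.
(2.0645 − (−7.44)) / 0.00726563 = 1308.146 LSBs.
round(1308.146) = 1308.
In hexadecimal (0x-prefixed): 0x51C.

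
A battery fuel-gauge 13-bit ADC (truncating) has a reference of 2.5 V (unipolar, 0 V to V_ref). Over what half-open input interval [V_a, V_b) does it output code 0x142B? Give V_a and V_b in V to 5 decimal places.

[1.57562 V, 1.57593 V)

LSB = 2.5/2^13 = 305.18 µV.
Code 0x142B = 5163 decimal.
V_a = V_low + 5163·LSB = 1.57562 V; V_b = V_low + 5164·LSB = 1.57593 V.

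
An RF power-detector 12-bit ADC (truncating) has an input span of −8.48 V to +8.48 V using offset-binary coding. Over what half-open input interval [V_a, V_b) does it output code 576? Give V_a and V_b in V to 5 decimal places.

[-6.09500 V, -6.09086 V)

LSB = 16.96/2^12 = 4.141 mV.
V_a = V_low + 576·LSB = -6.095 V; V_b = V_low + 577·LSB = -6.09086 V.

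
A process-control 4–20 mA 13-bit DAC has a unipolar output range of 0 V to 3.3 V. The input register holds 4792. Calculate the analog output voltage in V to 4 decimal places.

1.9304 V

LSB = 3.3 V / 2^13 = 402.83 µV.
V_out = 0 + 4792 × 0.000402832 V = 1.93037 V.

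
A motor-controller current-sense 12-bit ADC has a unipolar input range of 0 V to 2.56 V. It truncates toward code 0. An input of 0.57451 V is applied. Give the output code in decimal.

Full-scale span = 2.56 V; LSB = 2.56/2^12 = 0.625 mV.
Input sits at 919.216 steps above V_low.
Floor → code 919.

code 919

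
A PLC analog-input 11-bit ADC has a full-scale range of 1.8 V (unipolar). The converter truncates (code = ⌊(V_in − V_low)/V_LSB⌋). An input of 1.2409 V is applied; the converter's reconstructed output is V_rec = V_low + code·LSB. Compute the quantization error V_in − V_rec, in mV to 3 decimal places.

LSB = 1.8/2^11 = 0.879 mV.
(1.2409 − 0)/0.000878906 = 1411.8684; ⌊·⌋ gives code 1411.
Code 1411 maps back to 0 + 1411×0.000878906 V = 1.2401367 V.
Error = 1.2409 − 1.2401367 = 0.000763281 V = 0.763 mV.

0.763 mV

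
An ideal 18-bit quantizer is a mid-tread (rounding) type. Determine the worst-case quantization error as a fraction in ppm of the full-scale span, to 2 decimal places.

Rounding → worst-case error = ½ LSB = V_FS/2^19, so 1e+06/524288 = 1.90735 ppm of full scale.

1.91 ppm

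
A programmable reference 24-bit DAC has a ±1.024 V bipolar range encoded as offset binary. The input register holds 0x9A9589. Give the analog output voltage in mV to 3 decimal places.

212.673 mV

LSB = 2.048 V / 2^24 = 0.12 µV.
Code 0x9A9589 = 10130825 decimal.
V_out = (−1.024) + 10130825 × 1.2207e-07 V = 0.212673 V.
= 212.673 mV.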